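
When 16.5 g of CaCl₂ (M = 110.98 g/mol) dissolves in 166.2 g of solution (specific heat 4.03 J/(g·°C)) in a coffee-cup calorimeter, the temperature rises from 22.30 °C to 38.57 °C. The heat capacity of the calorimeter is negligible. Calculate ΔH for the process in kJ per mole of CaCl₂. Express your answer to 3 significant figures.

|ΔT| = |38.57 − 22.30| = 16.27 °C
|q_surr| = (166.2 × 4.03) × 16.27 = 669.786 × 16.27 = 10900 J
n(CaCl₂) = 16.5 / 110.98 = 0.1487 mol
Temperature rose, so q_rxn = −|q_surr| = -10.90 kJ
ΔH = q_rxn / n = -73.30 kJ/mol

ΔH = -73.3 kJ/mol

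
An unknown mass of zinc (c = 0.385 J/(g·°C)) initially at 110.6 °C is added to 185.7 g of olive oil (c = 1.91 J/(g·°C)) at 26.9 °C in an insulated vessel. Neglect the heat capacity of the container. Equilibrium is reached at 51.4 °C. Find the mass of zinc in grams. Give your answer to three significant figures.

q_gained = (185.7 × 1.91) × (51.4 − 26.9) = 8690 J
q_lost = m × 0.385 × (110.6 − 51.4) = 22.792 m
m = 8690 / 22.792 = 381 g

m = 381 g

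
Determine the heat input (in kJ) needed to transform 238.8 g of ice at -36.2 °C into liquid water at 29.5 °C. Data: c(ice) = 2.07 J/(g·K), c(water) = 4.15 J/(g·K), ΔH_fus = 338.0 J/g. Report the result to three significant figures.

q1 (heat ice -36.2→0.0 °C): 238.8 × 2.07 × 36.2 = 17894 J
q2 (melt at 0 °C): 238.8 × 338.0 = 80714 J
q3 (heat water 0.0→29.5 °C): 238.8 × 4.15 × 29.5 = 29235 J
Total: 17894 + 80714 + 29235 = 127843 J = 128 kJ

q = 128 kJ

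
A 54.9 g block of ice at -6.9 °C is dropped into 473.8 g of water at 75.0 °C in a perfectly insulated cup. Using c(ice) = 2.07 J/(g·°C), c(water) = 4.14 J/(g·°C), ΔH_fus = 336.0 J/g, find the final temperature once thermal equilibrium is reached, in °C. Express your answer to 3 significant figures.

T_f = 58.4 °C

Heat to bring ice to 0 °C and melt it: q₁ = 54.9×2.07×6.9 + 54.9×336.0 = 19231 J
Heat the water can supply cooling to 0 °C: 473.8×4.14×75.0 = 147115 J > q₁, so all ice melts.
Energy balance: 473.8×4.14×(75.0 − T) = 19231 + 54.9×4.14×(T − 0)
1961.532(75.0 − T) = 19231 + 227.286 T
147115 − 19231 = 2188.818 T
T = 127884 / 2188.818 = 58.43 °C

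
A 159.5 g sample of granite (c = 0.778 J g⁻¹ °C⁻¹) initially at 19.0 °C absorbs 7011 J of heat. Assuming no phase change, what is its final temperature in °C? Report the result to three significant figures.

ΔT = q / (m c) = 7011 / (159.5 × 0.778) = 56.50 °C
T_f = 19.0 + 56.50 = 75.50 °C

T_f = 75.5 °C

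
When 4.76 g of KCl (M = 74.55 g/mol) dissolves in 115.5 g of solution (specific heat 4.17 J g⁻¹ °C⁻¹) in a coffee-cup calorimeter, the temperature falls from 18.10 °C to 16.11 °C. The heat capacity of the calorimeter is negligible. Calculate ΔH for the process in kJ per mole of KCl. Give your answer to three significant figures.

ΔH = 15.0 kJ/mol

|ΔT| = |16.11 − 18.10| = 1.99 °C
|q_surr| = (115.5 × 4.17) × 1.99 = 481.635 × 1.99 = 958.5 J
n(KCl) = 4.76 / 74.55 = 0.06385 mol
Temperature fell, so q_rxn = +|q_surr| = 0.9585 kJ
ΔH = q_rxn / n = 15.01 kJ/mol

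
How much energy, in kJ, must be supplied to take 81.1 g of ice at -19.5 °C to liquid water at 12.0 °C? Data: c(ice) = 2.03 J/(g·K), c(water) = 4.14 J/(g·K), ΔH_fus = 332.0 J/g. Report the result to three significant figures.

q = 34.2 kJ

q1 (heat ice -19.5→0.0 °C): 81.1 × 2.03 × 19.5 = 3210 J
q2 (melt at 0 °C): 81.1 × 332.0 = 26925 J
q3 (heat water 0.0→12.0 °C): 81.1 × 4.14 × 12.0 = 4029 J
Total: 3210 + 26925 + 4029 = 34164 J = 34.2 kJ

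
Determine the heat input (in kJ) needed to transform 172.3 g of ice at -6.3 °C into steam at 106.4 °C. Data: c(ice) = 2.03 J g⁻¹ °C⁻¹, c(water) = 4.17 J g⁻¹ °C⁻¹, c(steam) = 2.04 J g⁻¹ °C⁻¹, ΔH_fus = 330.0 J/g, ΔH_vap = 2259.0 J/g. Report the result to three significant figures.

q = 522 kJ

q1 (heat ice -6.3→0.0 °C): 172.3 × 2.03 × 6.3 = 2204 J
q2 (melt at 0 °C): 172.3 × 330.0 = 56859 J
q3 (heat water 0.0→100.0 °C): 172.3 × 4.17 × 100.0 = 71849 J
q4 (vaporize at 100 °C): 172.3 × 2259.0 = 389226 J
q5 (heat steam 100.0→106.4 °C): 172.3 × 2.04 × 6.4 = 2250 J
Total: 2204 + 56859 + 71849 + 389226 + 2250 = 522388 J = 522 kJ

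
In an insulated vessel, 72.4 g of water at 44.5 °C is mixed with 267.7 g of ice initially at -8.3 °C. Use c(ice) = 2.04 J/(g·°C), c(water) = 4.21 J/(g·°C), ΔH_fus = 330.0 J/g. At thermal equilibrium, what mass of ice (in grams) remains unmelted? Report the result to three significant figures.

Heat to warm all ice to 0 °C: 267.7×2.04×8.3 = 4532.7 J
Heat released by water cooling to 0 °C: 72.4×4.21×44.5 = 13564 J
13564 J < 4532.7 + 267.7×330.0 = 92873.7 J, so not all ice melts; final T = 0 °C.
Heat left for melting: 13564 − 4532.7 = 9031.3 J
Mass melted = 9031.3 / 330.0 = 27.37 g
Ice remaining = 267.7 − 27.37 = 240.33 g

m_ice remaining = 240 g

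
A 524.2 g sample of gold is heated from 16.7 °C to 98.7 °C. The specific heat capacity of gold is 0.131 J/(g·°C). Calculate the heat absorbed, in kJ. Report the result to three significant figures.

q = m c ΔT = 524.2 × 0.131 × (98.7 − 16.7)
q = 524.2 × 0.131 × 82.0 = 5631 J = 5.63 kJ

q = 5.63 kJ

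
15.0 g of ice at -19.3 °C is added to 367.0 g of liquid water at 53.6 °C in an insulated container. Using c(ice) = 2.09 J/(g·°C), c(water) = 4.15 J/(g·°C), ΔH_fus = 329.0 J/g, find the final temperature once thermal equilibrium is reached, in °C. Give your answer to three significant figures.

Heat to bring ice to 0 °C and melt it: q₁ = 15.0×2.09×19.3 + 15.0×329.0 = 5540.1 J
Heat the water can supply cooling to 0 °C: 367.0×4.15×53.6 = 81635.5 J > q₁, so all ice melts.
Energy balance: 367.0×4.15×(53.6 − T) = 5540.1 + 15.0×4.15×(T − 0)
1523.05(53.6 − T) = 5540.1 + 62.25 T
81635.5 − 5540.1 = 1585.30 T
T = 76095.4 / 1585.30 = 48.00 °C

T_f = 48.0 °C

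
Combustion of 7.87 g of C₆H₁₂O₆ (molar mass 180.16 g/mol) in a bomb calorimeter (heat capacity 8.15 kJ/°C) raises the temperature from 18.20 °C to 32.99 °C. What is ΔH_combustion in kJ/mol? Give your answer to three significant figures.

ΔT = 32.99 − 18.20 = 14.79 °C
q_cal = C_cal × ΔT = 8.15 × 14.79 = 120.5385 kJ
n = 7.87 / 180.16 = 0.04368 mol
q_rxn = −q_cal = -120.5385 kJ
ΔH = -120.5385 / 0.04368 = -2760 kJ/mol

ΔH = -2760 kJ/mol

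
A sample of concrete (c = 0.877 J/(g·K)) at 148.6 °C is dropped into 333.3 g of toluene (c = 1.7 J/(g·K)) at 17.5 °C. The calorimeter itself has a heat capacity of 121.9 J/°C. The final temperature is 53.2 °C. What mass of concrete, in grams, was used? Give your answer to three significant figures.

q_gained = (333.3 × 1.7 + 121.9) × (53.2 − 17.5) = 24580 J
q_lost = m × 0.877 × (148.6 − 53.2) = 83.6658 m
m = 24580 / 83.6658 = 294 g

m = 294 g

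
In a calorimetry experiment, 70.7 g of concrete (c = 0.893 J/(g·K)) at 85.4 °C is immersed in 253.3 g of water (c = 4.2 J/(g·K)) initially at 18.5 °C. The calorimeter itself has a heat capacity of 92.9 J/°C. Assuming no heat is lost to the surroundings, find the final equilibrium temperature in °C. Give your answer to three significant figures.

T_f = 22.0 °C

Heat lost by concrete = heat gained by water + calorimeter.
(70.7)(0.893)(85.4 − T) = [(253.3)(4.2) + 92.9](T − 18.5)
63.1351 (85.4 − T) = 1156.76 (T − 18.5)
5391.7 − 63.1351 T = 1156.76 T − 21400
26791.7 = 1219.8951 T
T = 21.96 °C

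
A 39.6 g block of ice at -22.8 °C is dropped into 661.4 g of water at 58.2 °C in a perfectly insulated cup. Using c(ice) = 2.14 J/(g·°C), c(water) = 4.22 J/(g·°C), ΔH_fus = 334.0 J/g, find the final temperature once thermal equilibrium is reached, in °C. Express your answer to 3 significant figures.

T_f = 49.8 °C

Heat to bring ice to 0 °C and melt it: q₁ = 39.6×2.14×22.8 + 39.6×334.0 = 15159 J
Heat the water can supply cooling to 0 °C: 661.4×4.22×58.2 = 162442 J > q₁, so all ice melts.
Energy balance: 661.4×4.22×(58.2 − T) = 15159 + 39.6×4.22×(T − 0)
2791.108(58.2 − T) = 15159 + 167.112 T
162442 − 15159 = 2958.220 T
T = 147283 / 2958.220 = 49.79 °C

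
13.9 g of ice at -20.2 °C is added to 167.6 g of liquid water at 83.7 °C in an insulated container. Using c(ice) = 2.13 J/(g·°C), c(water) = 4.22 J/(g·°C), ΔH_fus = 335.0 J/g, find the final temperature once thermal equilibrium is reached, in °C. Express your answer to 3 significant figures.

Heat to bring ice to 0 °C and melt it: q₁ = 13.9×2.13×20.2 + 13.9×335.0 = 5254.6 J
Heat the water can supply cooling to 0 °C: 167.6×4.22×83.7 = 59198.7 J > q₁, so all ice melts.
Energy balance: 167.6×4.22×(83.7 − T) = 5254.6 + 13.9×4.22×(T − 0)
707.272(83.7 − T) = 5254.6 + 58.658 T
59198.7 − 5254.6 = 765.930 T
T = 53944.1 / 765.930 = 70.43 °C

T_f = 70.4 °C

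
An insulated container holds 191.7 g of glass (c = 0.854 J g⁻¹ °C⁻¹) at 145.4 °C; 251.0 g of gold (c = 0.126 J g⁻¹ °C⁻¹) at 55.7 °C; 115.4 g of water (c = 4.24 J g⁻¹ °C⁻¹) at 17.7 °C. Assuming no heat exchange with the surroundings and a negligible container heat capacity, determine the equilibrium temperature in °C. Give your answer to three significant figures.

Σ mᵢcᵢ(T − Tᵢ) = 0  ⇒  T = Σ mᵢcᵢTᵢ / Σ mᵢcᵢ
Σ mᵢcᵢ = 191.7×0.854 + 251.0×0.126 + 115.4×4.24 = 684.6338
Σ mᵢcᵢTᵢ = 163.7118×145.4 + 31.626×55.7 + 489.296×17.7 = 34226
T = 34226 / 684.6338 = 49.99 °C

T_f = 50.0 °C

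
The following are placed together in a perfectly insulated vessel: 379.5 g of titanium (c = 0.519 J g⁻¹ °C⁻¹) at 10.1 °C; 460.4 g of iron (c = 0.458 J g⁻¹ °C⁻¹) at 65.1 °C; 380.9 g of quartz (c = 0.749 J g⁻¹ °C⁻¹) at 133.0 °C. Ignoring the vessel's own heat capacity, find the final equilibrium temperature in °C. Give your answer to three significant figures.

Σ mᵢcᵢ(T − Tᵢ) = 0  ⇒  T = Σ mᵢcᵢTᵢ / Σ mᵢcᵢ
Σ mᵢcᵢ = 379.5×0.519 + 460.4×0.458 + 380.9×0.749 = 693.1178
Σ mᵢcᵢTᵢ = 196.9605×10.1 + 210.8632×65.1 + 285.2941×133.0 = 53661
T = 53661 / 693.1178 = 77.42 °C

T_f = 77.4 °C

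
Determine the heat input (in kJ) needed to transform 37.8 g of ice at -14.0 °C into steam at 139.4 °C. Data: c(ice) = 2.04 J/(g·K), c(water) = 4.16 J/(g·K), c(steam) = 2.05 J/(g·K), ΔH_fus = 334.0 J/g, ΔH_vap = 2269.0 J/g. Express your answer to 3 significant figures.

q = 118 kJ

q1 (heat ice -14.0→0.0 °C): 37.8 × 2.04 × 14.0 = 1080 J
q2 (melt at 0 °C): 37.8 × 334.0 = 12625 J
q3 (heat water 0.0→100.0 °C): 37.8 × 4.16 × 100.0 = 15725 J
q4 (vaporize at 100 °C): 37.8 × 2269.0 = 85768 J
q5 (heat steam 100.0→139.4 °C): 37.8 × 2.05 × 39.4 = 3053 J
Total: 1080 + 12625 + 15725 + 85768 + 3053 = 118251 J = 118 kJ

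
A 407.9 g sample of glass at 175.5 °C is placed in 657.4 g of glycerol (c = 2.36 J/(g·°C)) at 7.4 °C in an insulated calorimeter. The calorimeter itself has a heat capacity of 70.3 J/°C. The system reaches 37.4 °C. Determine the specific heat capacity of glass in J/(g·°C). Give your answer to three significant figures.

c = 0.864 J/(g·°C)

q_gained = (657.4 × 2.36 + 70.3) × (37.4 − 7.4) = 48650 J
q_lost = 407.9 × c × (175.5 − 37.4) = 56330.99 c
Set equal: c = 48650 / 56330.99 = 0.864 J/(g·°C)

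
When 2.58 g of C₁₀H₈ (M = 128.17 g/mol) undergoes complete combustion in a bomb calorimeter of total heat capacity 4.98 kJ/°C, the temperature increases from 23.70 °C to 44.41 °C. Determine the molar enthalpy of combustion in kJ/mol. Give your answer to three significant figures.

ΔT = 44.41 − 23.70 = 20.71 °C
q_cal = C_cal × ΔT = 4.98 × 20.71 = 103.1358 kJ
n = 2.58 / 128.17 = 0.02013 mol
q_rxn = −q_cal = -103.1358 kJ
ΔH = -103.1358 / 0.02013 = -5123 kJ/mol

ΔH = -5120 kJ/mol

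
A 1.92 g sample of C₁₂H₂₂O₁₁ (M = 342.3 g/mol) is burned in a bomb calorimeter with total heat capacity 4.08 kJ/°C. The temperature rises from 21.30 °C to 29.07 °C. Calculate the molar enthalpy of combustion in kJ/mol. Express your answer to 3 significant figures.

ΔT = 29.07 − 21.30 = 7.77 °C
q_cal = C_cal × ΔT = 4.08 × 7.77 = 31.7016 kJ
n = 1.92 / 342.3 = 0.005609 mol
q_rxn = −q_cal = -31.7016 kJ
ΔH = -31.7016 / 0.005609 = -5652 kJ/mol

ΔH = -5650 kJ/mol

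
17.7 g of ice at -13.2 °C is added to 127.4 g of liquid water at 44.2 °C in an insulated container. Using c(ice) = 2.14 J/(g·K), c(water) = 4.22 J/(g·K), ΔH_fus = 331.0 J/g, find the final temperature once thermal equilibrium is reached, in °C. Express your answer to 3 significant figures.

Heat to bring ice to 0 °C and melt it: q₁ = 17.7×2.14×13.2 + 17.7×331.0 = 6358.7 J
Heat the water can supply cooling to 0 °C: 127.4×4.22×44.2 = 23763.2 J > q₁, so all ice melts.
Energy balance: 127.4×4.22×(44.2 − T) = 6358.7 + 17.7×4.22×(T − 0)
537.628(44.2 − T) = 6358.7 + 74.694 T
23763.2 − 6358.7 = 612.322 T
T = 17404.5 / 612.322 = 28.42 °C

T_f = 28.4 °C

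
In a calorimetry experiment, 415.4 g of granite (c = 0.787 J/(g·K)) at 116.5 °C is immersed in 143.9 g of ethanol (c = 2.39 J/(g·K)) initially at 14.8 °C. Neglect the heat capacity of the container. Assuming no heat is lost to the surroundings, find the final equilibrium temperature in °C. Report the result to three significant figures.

T_f = 64.4 °C

Heat lost by granite = heat gained by ethanol.
(415.4)(0.787)(116.5 − T) = (143.9)(2.39)(T − 14.8)
326.9198 (116.5 − T) = 343.921 (T − 14.8)
38086 − 326.9198 T = 343.921 T − 5090.0
43176.0 = 670.8408 T
T = 64.36 °C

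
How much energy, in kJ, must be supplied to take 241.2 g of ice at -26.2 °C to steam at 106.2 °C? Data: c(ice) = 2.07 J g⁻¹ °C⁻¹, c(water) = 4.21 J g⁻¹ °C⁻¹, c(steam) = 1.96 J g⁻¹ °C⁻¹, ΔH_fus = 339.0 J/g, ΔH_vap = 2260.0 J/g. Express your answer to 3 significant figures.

q = 744 kJ

q1 (heat ice -26.2→0.0 °C): 241.2 × 2.07 × 26.2 = 13081 J
q2 (melt at 0 °C): 241.2 × 339.0 = 81767 J
q3 (heat water 0.0→100.0 °C): 241.2 × 4.21 × 100.0 = 101545 J
q4 (vaporize at 100 °C): 241.2 × 2260.0 = 545112 J
q5 (heat steam 100.0→106.2 °C): 241.2 × 1.96 × 6.2 = 2931 J
Total: 13081 + 81767 + 101545 + 545112 + 2931 = 744436 J = 744 kJ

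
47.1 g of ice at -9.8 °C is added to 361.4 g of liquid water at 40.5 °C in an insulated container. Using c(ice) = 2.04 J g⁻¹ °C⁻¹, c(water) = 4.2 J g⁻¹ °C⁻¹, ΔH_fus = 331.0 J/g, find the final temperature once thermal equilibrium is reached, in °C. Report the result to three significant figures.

T_f = 26.2 °C

Heat to bring ice to 0 °C and melt it: q₁ = 47.1×2.04×9.8 + 47.1×331.0 = 16532 J
Heat the water can supply cooling to 0 °C: 361.4×4.2×40.5 = 61474.1 J > q₁, so all ice melts.
Energy balance: 361.4×4.2×(40.5 − T) = 16532 + 47.1×4.2×(T − 0)
1517.88(40.5 − T) = 16532 + 197.82 T
61474.1 − 16532 = 1715.70 T
T = 44942.1 / 1715.70 = 26.19 °C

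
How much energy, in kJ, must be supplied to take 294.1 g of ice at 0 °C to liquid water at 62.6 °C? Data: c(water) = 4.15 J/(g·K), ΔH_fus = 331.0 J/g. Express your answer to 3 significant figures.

q = 174 kJ

q1 (melt at 0 °C): 294.1 × 331.0 = 97347 J
q2 (heat water 0.0→62.6 °C): 294.1 × 4.15 × 62.6 = 76404 J
Total: 97347 + 76404 = 173751 J = 174 kJ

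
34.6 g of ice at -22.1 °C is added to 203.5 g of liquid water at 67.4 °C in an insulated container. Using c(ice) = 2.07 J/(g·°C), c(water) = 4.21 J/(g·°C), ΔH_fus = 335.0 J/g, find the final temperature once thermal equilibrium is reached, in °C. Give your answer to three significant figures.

Heat to bring ice to 0 °C and melt it: q₁ = 34.6×2.07×22.1 + 34.6×335.0 = 13174 J
Heat the water can supply cooling to 0 °C: 203.5×4.21×67.4 = 57743.9 J > q₁, so all ice melts.
Energy balance: 203.5×4.21×(67.4 − T) = 13174 + 34.6×4.21×(T − 0)
856.735(67.4 − T) = 13174 + 145.666 T
57743.9 − 13174 = 1002.401 T
T = 44569.9 / 1002.401 = 44.46 °C

T_f = 44.5 °C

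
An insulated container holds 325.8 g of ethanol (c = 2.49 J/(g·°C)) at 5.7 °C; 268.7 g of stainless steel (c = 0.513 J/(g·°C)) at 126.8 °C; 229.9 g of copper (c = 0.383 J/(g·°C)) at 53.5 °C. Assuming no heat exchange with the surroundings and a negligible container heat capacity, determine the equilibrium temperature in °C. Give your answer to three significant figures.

Σ mᵢcᵢ(T − Tᵢ) = 0  ⇒  T = Σ mᵢcᵢTᵢ / Σ mᵢcᵢ
Σ mᵢcᵢ = 325.8×2.49 + 268.7×0.513 + 229.9×0.383 = 1037.1368
Σ mᵢcᵢTᵢ = 811.242×5.7 + 137.8431×126.8 + 88.0517×53.5 = 26813
T = 26813 / 1037.1368 = 25.85 °C

T_f = 25.9 °C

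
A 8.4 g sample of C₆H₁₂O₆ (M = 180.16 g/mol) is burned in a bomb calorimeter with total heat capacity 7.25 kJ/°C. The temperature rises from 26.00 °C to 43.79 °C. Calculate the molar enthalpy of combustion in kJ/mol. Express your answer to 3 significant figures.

ΔT = 43.79 − 26.00 = 17.79 °C
q_cal = C_cal × ΔT = 7.25 × 17.79 = 128.9775 kJ
n = 8.4 / 180.16 = 0.04663 mol
q_rxn = −q_cal = -128.9775 kJ
ΔH = -128.9775 / 0.04663 = -2766 kJ/mol

ΔH = -2770 kJ/mol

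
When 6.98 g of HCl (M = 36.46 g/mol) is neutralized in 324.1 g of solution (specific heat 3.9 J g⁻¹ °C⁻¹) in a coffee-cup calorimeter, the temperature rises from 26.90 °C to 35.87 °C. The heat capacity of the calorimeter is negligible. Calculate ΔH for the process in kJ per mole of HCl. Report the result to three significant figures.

|ΔT| = |35.87 − 26.90| = 8.97 °C
|q_surr| = (324.1 × 3.9) × 8.97 = 1263.99 × 8.97 = 11340 J
n(HCl) = 6.98 / 36.46 = 0.1914 mol
Temperature rose, so q_rxn = −|q_surr| = -11.34 kJ
ΔH = q_rxn / n = -59.248 kJ/mol

ΔH = -59.2 kJ/mol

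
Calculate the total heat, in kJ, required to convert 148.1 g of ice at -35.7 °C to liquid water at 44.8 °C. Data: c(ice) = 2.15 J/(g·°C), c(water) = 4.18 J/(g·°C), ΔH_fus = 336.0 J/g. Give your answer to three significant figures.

q = 88.9 kJ

q1 (heat ice -35.7→0.0 °C): 148.1 × 2.15 × 35.7 = 11367 J
q2 (melt at 0 °C): 148.1 × 336.0 = 49762 J
q3 (heat water 0.0→44.8 °C): 148.1 × 4.18 × 44.8 = 27734 J
Total: 11367 + 49762 + 27734 = 88863 J = 88.9 kJ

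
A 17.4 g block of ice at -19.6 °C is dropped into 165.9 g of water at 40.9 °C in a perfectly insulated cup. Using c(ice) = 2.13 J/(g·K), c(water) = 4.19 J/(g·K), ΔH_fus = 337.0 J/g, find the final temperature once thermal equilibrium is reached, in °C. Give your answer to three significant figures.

T_f = 28.4 °C

Heat to bring ice to 0 °C and melt it: q₁ = 17.4×2.13×19.6 + 17.4×337.0 = 6590.2 J
Heat the water can supply cooling to 0 °C: 165.9×4.19×40.9 = 28430.4 J > q₁, so all ice melts.
Energy balance: 165.9×4.19×(40.9 − T) = 6590.2 + 17.4×4.19×(T − 0)
695.121(40.9 − T) = 6590.2 + 72.906 T
28430.4 − 6590.2 = 768.027 T
T = 21840.2 / 768.027 = 28.44 °C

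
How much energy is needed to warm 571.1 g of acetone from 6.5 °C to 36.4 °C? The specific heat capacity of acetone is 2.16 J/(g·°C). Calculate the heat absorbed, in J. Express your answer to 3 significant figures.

q = 36900 J

q = m c ΔT = 571.1 × 2.16 × (36.4 − 6.5)
q = 571.1 × 2.16 × 29.9 = 36880 J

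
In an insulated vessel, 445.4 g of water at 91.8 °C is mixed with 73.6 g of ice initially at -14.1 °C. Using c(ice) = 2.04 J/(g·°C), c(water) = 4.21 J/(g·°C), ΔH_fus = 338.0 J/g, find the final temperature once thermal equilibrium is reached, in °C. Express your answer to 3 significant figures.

Heat to bring ice to 0 °C and melt it: q₁ = 73.6×2.04×14.1 + 73.6×338.0 = 26994 J
Heat the water can supply cooling to 0 °C: 445.4×4.21×91.8 = 172137 J > q₁, so all ice melts.
Energy balance: 445.4×4.21×(91.8 − T) = 26994 + 73.6×4.21×(T − 0)
1875.134(91.8 − T) = 26994 + 309.856 T
172137 − 26994 = 2184.990 T
T = 145143 / 2184.990 = 66.43 °C

T_f = 66.4 °C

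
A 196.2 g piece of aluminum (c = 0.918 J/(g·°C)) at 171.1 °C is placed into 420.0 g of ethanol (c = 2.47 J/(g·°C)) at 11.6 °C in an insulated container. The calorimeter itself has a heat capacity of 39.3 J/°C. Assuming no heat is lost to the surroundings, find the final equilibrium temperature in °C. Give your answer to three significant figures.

T_f = 34.5 °C

Heat lost by aluminum = heat gained by ethanol + calorimeter.
(196.2)(0.918)(171.1 − T) = [(420.0)(2.47) + 39.3](T − 11.6)
180.1116 (171.1 − T) = 1076.7 (T − 11.6)
30817 − 180.1116 T = 1076.7 T − 12490
43307 = 1256.8116 T
T = 34.46 °C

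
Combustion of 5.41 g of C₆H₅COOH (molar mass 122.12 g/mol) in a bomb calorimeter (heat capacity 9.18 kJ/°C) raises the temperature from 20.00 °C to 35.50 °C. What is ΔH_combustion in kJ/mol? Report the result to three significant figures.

ΔT = 35.50 − 20.00 = 15.50 °C
q_cal = C_cal × ΔT = 9.18 × 15.50 = 142.29 kJ
n = 5.41 / 122.12 = 0.04430 mol
q_rxn = −q_cal = -142.29 kJ
ΔH = -142.29 / 0.04430 = -3212 kJ/mol

ΔH = -3210 kJ/mol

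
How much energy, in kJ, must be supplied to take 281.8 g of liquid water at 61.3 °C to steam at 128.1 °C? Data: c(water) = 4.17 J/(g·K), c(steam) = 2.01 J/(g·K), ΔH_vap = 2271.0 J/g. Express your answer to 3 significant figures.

q = 701 kJ

q1 (heat water 61.3→100.0 °C): 281.8 × 4.17 × 38.7 = 45477 J
q2 (vaporize at 100 °C): 281.8 × 2271.0 = 639968 J
q3 (heat steam 100.0→128.1 °C): 281.8 × 2.01 × 28.1 = 15916 J
Total: 45477 + 639968 + 15916 = 701361 J = 701 kJ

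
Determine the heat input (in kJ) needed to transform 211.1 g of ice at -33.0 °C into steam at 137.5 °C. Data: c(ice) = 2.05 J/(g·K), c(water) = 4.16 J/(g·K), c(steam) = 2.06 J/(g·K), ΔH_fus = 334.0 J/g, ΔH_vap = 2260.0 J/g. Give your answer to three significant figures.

q1 (heat ice -33.0→0.0 °C): 211.1 × 2.05 × 33.0 = 14281 J
q2 (melt at 0 °C): 211.1 × 334.0 = 70507 J
q3 (heat water 0.0→100.0 °C): 211.1 × 4.16 × 100.0 = 87818 J
q4 (vaporize at 100 °C): 211.1 × 2260.0 = 477086 J
q5 (heat steam 100.0→137.5 °C): 211.1 × 2.06 × 37.5 = 16307 J
Total: 14281 + 70507 + 87818 + 477086 + 16307 = 665999 J = 666 kJ

q = 666 kJ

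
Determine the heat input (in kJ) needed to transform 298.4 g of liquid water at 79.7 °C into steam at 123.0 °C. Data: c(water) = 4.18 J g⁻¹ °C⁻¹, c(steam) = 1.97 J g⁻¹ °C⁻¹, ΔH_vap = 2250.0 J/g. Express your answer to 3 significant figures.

q = 710 kJ

q1 (heat water 79.7→100.0 °C): 298.4 × 4.18 × 20.3 = 25320 J
q2 (vaporize at 100 °C): 298.4 × 2250.0 = 671400 J
q3 (heat steam 100.0→123.0 °C): 298.4 × 1.97 × 23.0 = 13521 J
Total: 25320 + 671400 + 13521 = 710241 J = 710 kJ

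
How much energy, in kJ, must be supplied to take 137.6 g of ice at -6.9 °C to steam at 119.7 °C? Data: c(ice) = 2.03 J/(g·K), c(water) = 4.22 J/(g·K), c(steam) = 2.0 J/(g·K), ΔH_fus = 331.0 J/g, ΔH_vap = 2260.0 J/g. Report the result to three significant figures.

q1 (heat ice -6.9→0.0 °C): 137.6 × 2.03 × 6.9 = 1927 J
q2 (melt at 0 °C): 137.6 × 331.0 = 45546 J
q3 (heat water 0.0→100.0 °C): 137.6 × 4.22 × 100.0 = 58067 J
q4 (vaporize at 100 °C): 137.6 × 2260.0 = 310976 J
q5 (heat steam 100.0→119.7 °C): 137.6 × 2.0 × 19.7 = 5421 J
Total: 1927 + 45546 + 58067 + 310976 + 5421 = 421937 J = 422 kJ

q = 422 kJ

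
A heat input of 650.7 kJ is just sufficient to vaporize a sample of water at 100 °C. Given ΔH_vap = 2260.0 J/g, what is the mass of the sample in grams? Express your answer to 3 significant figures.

m = q / ΔH_vap = 650700 J / 2260.0 J/g = 288 g

m = 288 g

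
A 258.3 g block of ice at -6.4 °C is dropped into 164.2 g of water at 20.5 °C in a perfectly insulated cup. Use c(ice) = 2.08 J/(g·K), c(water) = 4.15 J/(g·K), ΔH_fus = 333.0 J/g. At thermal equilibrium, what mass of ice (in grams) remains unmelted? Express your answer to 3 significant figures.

Heat to warm all ice to 0 °C: 258.3×2.08×6.4 = 3438.5 J
Heat released by water cooling to 0 °C: 164.2×4.15×20.5 = 13969 J
13969 J < 3438.5 + 258.3×333.0 = 89452.4 J, so not all ice melts; final T = 0 °C.
Heat left for melting: 13969 − 3438.5 = 10530.5 J
Mass melted = 10530.5 / 333.0 = 31.62 g
Ice remaining = 258.3 − 31.62 = 226.68 g

m_ice remaining = 227 g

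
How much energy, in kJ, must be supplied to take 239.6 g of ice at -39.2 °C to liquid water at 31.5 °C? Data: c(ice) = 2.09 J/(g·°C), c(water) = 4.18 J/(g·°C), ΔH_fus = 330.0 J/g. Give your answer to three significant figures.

q1 (heat ice -39.2→0.0 °C): 239.6 × 2.09 × 39.2 = 19630 J
q2 (melt at 0 °C): 239.6 × 330.0 = 79068 J
q3 (heat water 0.0→31.5 °C): 239.6 × 4.18 × 31.5 = 31548 J
Total: 19630 + 79068 + 31548 = 130246 J = 130 kJ

q = 130 kJ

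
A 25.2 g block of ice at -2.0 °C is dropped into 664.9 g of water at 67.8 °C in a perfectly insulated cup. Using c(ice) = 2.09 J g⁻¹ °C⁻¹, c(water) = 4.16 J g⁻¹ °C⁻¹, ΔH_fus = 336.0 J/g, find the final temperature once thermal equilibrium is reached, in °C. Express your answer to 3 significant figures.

T_f = 62.3 °C

Heat to bring ice to 0 °C and melt it: q₁ = 25.2×2.09×2.0 + 25.2×336.0 = 8572.5 J
Heat the water can supply cooling to 0 °C: 664.9×4.16×67.8 = 187534 J > q₁, so all ice melts.
Energy balance: 664.9×4.16×(67.8 − T) = 8572.5 + 25.2×4.16×(T − 0)
2765.984(67.8 − T) = 8572.5 + 104.832 T
187534 − 8572.5 = 2870.816 T
T = 178961.5 / 2870.816 = 62.34 °C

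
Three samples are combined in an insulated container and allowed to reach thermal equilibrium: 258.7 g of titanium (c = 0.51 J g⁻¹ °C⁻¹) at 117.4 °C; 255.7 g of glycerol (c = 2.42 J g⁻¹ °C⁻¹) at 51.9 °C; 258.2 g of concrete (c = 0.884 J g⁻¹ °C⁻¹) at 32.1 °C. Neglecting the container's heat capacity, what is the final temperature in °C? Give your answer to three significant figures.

T_f = 56.1 °C

Σ mᵢcᵢ(T − Tᵢ) = 0  ⇒  T = Σ mᵢcᵢTᵢ / Σ mᵢcᵢ
Σ mᵢcᵢ = 258.7×0.51 + 255.7×2.42 + 258.2×0.884 = 978.9798
Σ mᵢcᵢTᵢ = 131.937×117.4 + 618.794×51.9 + 228.2488×32.1 = 54932
T = 54932 / 978.9798 = 56.11 °C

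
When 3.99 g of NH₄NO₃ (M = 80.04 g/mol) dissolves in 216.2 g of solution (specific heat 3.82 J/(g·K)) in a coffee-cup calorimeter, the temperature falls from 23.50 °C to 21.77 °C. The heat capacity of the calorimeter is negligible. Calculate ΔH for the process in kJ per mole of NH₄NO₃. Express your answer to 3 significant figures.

ΔH = 28.7 kJ/mol

|ΔT| = |21.77 − 23.50| = 1.73 °C
|q_surr| = (216.2 × 3.82) × 1.73 = 825.884 × 1.73 = 1429 J
n(NH₄NO₃) = 3.99 / 80.04 = 0.04985 mol
Temperature fell, so q_rxn = +|q_surr| = 1.429 kJ
ΔH = q_rxn / n = 28.67 kJ/mol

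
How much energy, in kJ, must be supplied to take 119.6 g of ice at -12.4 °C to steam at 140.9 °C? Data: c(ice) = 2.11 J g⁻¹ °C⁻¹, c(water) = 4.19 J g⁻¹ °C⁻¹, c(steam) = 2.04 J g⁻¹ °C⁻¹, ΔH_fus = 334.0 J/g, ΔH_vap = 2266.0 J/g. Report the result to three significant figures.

q = 374 kJ

q1 (heat ice -12.4→0.0 °C): 119.6 × 2.11 × 12.4 = 3129 J
q2 (melt at 0 °C): 119.6 × 334.0 = 39946 J
q3 (heat water 0.0→100.0 °C): 119.6 × 4.19 × 100.0 = 50112 J
q4 (vaporize at 100 °C): 119.6 × 2266.0 = 271014 J
q5 (heat steam 100.0→140.9 °C): 119.6 × 2.04 × 40.9 = 9979 J
Total: 3129 + 39946 + 50112 + 271014 + 9979 = 374180 J = 374 kJ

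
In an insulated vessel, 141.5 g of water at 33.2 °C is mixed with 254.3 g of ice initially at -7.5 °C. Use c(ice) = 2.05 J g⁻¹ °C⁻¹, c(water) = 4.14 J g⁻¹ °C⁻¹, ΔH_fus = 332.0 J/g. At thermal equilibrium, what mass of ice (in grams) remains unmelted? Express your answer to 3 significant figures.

m_ice remaining = 207 g

Heat to warm all ice to 0 °C: 254.3×2.05×7.5 = 3909.86 J
Heat released by water cooling to 0 °C: 141.5×4.14×33.2 = 19448.9 J
19448.9 J < 3909.86 + 254.3×332.0 = 88337.46 J, so not all ice melts; final T = 0 °C.
Heat left for melting: 19448.9 − 3909.86 = 15539.04 J
Mass melted = 15539.04 / 332.0 = 46.804 g
Ice remaining = 254.3 − 46.804 = 207.496 g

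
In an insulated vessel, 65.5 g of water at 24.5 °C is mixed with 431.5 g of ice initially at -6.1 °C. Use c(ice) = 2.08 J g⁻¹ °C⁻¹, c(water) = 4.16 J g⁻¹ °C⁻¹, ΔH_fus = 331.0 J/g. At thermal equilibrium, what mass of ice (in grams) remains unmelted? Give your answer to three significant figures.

m_ice remaining = 428 g

Heat to warm all ice to 0 °C: 431.5×2.08×6.1 = 5474.9 J
Heat released by water cooling to 0 °C: 65.5×4.16×24.5 = 6675.8 J
6675.8 J < 5474.9 + 431.5×331.0 = 148301.4 J, so not all ice melts; final T = 0 °C.
Heat left for melting: 6675.8 − 5474.9 = 1200.9 J
Mass melted = 1200.9 / 331.0 = 3.628 g
Ice remaining = 431.5 − 3.628 = 427.872 g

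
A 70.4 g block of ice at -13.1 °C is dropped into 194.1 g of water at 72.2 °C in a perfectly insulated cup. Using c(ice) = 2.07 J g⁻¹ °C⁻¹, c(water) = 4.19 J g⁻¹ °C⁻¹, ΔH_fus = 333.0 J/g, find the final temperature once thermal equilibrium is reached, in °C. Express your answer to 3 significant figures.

T_f = 30.1 °C

Heat to bring ice to 0 °C and melt it: q₁ = 70.4×2.07×13.1 + 70.4×333.0 = 25352 J
Heat the water can supply cooling to 0 °C: 194.1×4.19×72.2 = 58718.7 J > q₁, so all ice melts.
Energy balance: 194.1×4.19×(72.2 − T) = 25352 + 70.4×4.19×(T − 0)
813.279(72.2 − T) = 25352 + 294.976 T
58718.7 − 25352 = 1108.255 T
T = 33366.7 / 1108.255 = 30.11 °C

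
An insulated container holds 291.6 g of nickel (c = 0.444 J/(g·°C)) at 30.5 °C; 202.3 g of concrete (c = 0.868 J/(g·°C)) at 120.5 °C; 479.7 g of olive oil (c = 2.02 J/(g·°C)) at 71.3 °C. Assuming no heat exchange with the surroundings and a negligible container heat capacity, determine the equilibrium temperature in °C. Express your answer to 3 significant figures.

Σ mᵢcᵢ(T − Tᵢ) = 0  ⇒  T = Σ mᵢcᵢTᵢ / Σ mᵢcᵢ
Σ mᵢcᵢ = 291.6×0.444 + 202.3×0.868 + 479.7×2.02 = 1274.0608
Σ mᵢcᵢTᵢ = 129.4704×30.5 + 175.5964×120.5 + 968.994×71.3 = 94197
T = 94197 / 1274.0608 = 73.93 °C

T_f = 73.9 °C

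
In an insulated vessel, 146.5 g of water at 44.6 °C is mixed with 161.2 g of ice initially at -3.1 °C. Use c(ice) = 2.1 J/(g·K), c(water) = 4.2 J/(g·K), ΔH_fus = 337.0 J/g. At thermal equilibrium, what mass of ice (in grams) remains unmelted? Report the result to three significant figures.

m_ice remaining = 82.9 g

Heat to warm all ice to 0 °C: 161.2×2.1×3.1 = 1049.4 J
Heat released by water cooling to 0 °C: 146.5×4.2×44.6 = 27442 J
27442 J < 1049.4 + 161.2×337.0 = 55373.8 J, so not all ice melts; final T = 0 °C.
Heat left for melting: 27442 − 1049.4 = 26392.6 J
Mass melted = 26392.6 / 337.0 = 78.32 g
Ice remaining = 161.2 − 78.32 = 82.88 g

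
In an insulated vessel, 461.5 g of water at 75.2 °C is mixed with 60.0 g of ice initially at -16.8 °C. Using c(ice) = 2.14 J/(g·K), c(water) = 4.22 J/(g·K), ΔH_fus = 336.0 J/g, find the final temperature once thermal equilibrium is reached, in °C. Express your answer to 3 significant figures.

Heat to bring ice to 0 °C and melt it: q₁ = 60.0×2.14×16.8 + 60.0×336.0 = 22317 J
Heat the water can supply cooling to 0 °C: 461.5×4.22×75.2 = 146454 J > q₁, so all ice melts.
Energy balance: 461.5×4.22×(75.2 − T) = 22317 + 60.0×4.22×(T − 0)
1947.53(75.2 − T) = 22317 + 253.2 T
146454 − 22317 = 2200.73 T
T = 124137 / 2200.73 = 56.41 °C

T_f = 56.4 °C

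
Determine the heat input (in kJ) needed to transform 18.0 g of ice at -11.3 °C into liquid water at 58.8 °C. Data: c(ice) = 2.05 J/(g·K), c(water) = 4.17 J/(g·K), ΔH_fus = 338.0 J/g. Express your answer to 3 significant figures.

q = 10.9 kJ

q1 (heat ice -11.3→0.0 °C): 18.0 × 2.05 × 11.3 = 417 J
q2 (melt at 0 °C): 18.0 × 338.0 = 6084 J
q3 (heat water 0.0→58.8 °C): 18.0 × 4.17 × 58.8 = 4414 J
Total: 417 + 6084 + 4414 = 10915 J = 10.9 kJ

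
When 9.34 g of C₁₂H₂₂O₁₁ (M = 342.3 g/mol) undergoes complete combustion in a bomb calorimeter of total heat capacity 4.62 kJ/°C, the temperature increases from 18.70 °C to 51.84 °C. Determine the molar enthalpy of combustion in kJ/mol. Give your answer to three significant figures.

ΔT = 51.84 − 18.70 = 33.14 °C
q_cal = C_cal × ΔT = 4.62 × 33.14 = 153.1068 kJ
n = 9.34 / 342.3 = 0.02729 mol
q_rxn = −q_cal = -153.1068 kJ
ΔH = -153.1068 / 0.02729 = -5610 kJ/mol

ΔH = -5610 kJ/mol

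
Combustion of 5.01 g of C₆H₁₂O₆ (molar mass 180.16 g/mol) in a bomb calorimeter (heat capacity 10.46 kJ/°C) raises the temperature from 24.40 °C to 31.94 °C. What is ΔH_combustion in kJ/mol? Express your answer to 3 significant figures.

ΔH = -2840 kJ/mol

ΔT = 31.94 − 24.40 = 7.54 °C
q_cal = C_cal × ΔT = 10.46 × 7.54 = 78.8684 kJ
n = 5.01 / 180.16 = 0.02781 mol
q_rxn = −q_cal = -78.8684 kJ
ΔH = -78.8684 / 0.02781 = -2836 kJ/mol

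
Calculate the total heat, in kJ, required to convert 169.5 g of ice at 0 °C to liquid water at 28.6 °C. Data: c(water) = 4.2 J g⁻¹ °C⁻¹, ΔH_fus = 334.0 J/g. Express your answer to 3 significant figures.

q = 77.0 kJ

q1 (melt at 0 °C): 169.5 × 334.0 = 56613 J
q2 (heat water 0.0→28.6 °C): 169.5 × 4.2 × 28.6 = 20360 J
Total: 56613 + 20360 = 76973 J = 77.0 kJ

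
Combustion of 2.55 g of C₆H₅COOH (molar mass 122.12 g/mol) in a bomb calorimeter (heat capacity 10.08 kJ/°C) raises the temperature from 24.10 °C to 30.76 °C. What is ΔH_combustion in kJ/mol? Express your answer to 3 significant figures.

ΔT = 30.76 − 24.10 = 6.66 °C
q_cal = C_cal × ΔT = 10.08 × 6.66 = 67.1328 kJ
n = 2.55 / 122.12 = 0.02088 mol
q_rxn = −q_cal = -67.1328 kJ
ΔH = -67.1328 / 0.02088 = -3215 kJ/mol

ΔH = -3220 kJ/mol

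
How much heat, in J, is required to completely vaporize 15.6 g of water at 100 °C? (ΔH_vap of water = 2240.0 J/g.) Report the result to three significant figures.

q = 34900 J

q = m × ΔH_vap = 15.6 × 2240.0 = 34940 J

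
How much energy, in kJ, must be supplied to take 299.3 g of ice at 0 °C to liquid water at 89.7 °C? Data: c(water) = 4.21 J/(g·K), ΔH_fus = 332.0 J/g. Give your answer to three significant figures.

q = 212 kJ

q1 (melt at 0 °C): 299.3 × 332.0 = 99368 J
q2 (heat water 0.0→89.7 °C): 299.3 × 4.21 × 89.7 = 113027 J
Total: 99368 + 113027 = 212395 J = 212 kJ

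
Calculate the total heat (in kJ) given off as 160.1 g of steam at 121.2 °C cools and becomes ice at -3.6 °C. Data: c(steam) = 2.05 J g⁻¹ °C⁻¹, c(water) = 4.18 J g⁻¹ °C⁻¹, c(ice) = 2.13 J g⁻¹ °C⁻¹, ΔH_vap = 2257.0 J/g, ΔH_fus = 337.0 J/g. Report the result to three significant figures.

q1 (cool steam 121.2→100 °C): 160.1 × 2.05 × 21.2 = 6958 J
q2 (condense at 100 °C): 160.1 × 2257.0 = 361346 J
q3 (cool water 100→0 °C): 160.1 × 4.18 × 100.0 = 66922 J
q4 (freeze at 0 °C): 160.1 × 337.0 = 53954 J
q5 (cool ice 0→-3.6 °C): 160.1 × 2.13 × 3.6 = 1228 J
Total: 6958 + 361346 + 66922 + 53954 + 1228 = 490408 J = 490 kJ

q = 490 kJ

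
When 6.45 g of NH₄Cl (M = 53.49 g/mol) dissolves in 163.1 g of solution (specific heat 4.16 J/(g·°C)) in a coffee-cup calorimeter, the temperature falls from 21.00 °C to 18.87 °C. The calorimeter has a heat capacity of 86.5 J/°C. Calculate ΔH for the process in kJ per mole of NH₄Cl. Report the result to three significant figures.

ΔH = 13.5 kJ/mol

|ΔT| = |18.87 − 21.00| = 2.13 °C
|q_surr| = (163.1 × 4.16 + 86.5) × 2.13 = 764.996 × 2.13 = 1629 J
n(NH₄Cl) = 6.45 / 53.49 = 0.1206 mol
Temperature fell, so q_rxn = +|q_surr| = 1.629 kJ
ΔH = q_rxn / n = 13.51 kJ/mol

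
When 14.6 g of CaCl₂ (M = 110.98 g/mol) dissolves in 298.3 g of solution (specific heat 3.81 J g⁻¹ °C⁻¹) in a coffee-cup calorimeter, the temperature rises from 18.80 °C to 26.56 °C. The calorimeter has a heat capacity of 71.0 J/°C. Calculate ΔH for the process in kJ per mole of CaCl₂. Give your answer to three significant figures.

|ΔT| = |26.56 − 18.80| = 7.76 °C
|q_surr| = (298.3 × 3.81 + 71.0) × 7.76 = 1207.523 × 7.76 = 9370 J
n(CaCl₂) = 14.6 / 110.98 = 0.1316 mol
Temperature rose, so q_rxn = −|q_surr| = -9.370 kJ
ΔH = q_rxn / n = -71.20 kJ/mol

ΔH = -71.2 kJ/mol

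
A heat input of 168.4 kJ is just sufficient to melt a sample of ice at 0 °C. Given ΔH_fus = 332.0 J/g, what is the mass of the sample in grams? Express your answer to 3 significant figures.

m = 507 g

m = q / ΔH_fus = 168400 J / 332.0 J/g = 507 g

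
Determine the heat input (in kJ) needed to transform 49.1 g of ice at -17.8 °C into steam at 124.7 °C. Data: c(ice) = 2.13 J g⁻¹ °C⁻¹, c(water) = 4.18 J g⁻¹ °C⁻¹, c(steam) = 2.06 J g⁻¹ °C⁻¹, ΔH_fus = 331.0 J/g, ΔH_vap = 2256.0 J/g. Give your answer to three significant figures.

q1 (heat ice -17.8→0.0 °C): 49.1 × 2.13 × 17.8 = 1862 J
q2 (melt at 0 °C): 49.1 × 331.0 = 16252 J
q3 (heat water 0.0→100.0 °C): 49.1 × 4.18 × 100.0 = 20524 J
q4 (vaporize at 100 °C): 49.1 × 2256.0 = 110770 J
q5 (heat steam 100.0→124.7 °C): 49.1 × 2.06 × 24.7 = 2498 J
Total: 1862 + 16252 + 20524 + 110770 + 2498 = 151906 J = 152 kJ

q = 152 kJ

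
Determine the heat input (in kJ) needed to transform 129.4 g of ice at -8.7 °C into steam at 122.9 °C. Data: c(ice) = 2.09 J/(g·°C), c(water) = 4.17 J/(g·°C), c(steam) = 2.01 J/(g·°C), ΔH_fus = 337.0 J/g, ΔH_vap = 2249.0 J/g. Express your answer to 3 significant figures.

q = 397 kJ

q1 (heat ice -8.7→0.0 °C): 129.4 × 2.09 × 8.7 = 2353 J
q2 (melt at 0 °C): 129.4 × 337.0 = 43608 J
q3 (heat water 0.0→100.0 °C): 129.4 × 4.17 × 100.0 = 53960 J
q4 (vaporize at 100 °C): 129.4 × 2249.0 = 291021 J
q5 (heat steam 100.0→122.9 °C): 129.4 × 2.01 × 22.9 = 5956 J
Total: 2353 + 43608 + 53960 + 291021 + 5956 = 396898 J = 397 kJ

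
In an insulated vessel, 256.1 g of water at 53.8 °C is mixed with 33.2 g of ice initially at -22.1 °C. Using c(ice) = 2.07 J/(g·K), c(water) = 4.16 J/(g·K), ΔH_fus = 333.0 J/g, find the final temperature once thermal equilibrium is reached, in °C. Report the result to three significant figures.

Heat to bring ice to 0 °C and melt it: q₁ = 33.2×2.07×22.1 + 33.2×333.0 = 12574 J
Heat the water can supply cooling to 0 °C: 256.1×4.16×53.8 = 57317.2 J > q₁, so all ice melts.
Energy balance: 256.1×4.16×(53.8 − T) = 12574 + 33.2×4.16×(T − 0)
1065.376(53.8 − T) = 12574 + 138.112 T
57317.2 − 12574 = 1203.488 T
T = 44743.2 / 1203.488 = 37.18 °C

T_f = 37.2 °C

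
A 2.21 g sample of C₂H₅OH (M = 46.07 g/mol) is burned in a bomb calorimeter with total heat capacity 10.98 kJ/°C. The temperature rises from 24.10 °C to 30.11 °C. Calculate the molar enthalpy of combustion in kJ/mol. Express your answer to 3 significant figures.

ΔT = 30.11 − 24.10 = 6.01 °C
q_cal = C_cal × ΔT = 10.98 × 6.01 = 65.9898 kJ
n = 2.21 / 46.07 = 0.04797 mol
q_rxn = −q_cal = -65.9898 kJ
ΔH = -65.9898 / 0.04797 = -1376 kJ/mol

ΔH = -1380 kJ/mol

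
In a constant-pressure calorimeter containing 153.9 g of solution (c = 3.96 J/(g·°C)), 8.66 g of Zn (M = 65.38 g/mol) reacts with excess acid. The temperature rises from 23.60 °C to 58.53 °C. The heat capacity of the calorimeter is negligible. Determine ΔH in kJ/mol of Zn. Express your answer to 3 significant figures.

|ΔT| = |58.53 − 23.60| = 34.93 °C
|q_surr| = (153.9 × 3.96) × 34.93 = 609.444 × 34.93 = 21290 J
n(Zn) = 8.66 / 65.38 = 0.1325 mol
Temperature rose, so q_rxn = −|q_surr| = -21.29 kJ
ΔH = q_rxn / n = -160.7 kJ/mol

ΔH = -161 kJ/mol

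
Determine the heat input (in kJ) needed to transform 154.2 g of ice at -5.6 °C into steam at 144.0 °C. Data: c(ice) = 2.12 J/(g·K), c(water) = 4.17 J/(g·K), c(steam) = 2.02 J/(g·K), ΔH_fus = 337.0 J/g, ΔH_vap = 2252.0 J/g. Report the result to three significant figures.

q = 479 kJ

q1 (heat ice -5.6→0.0 °C): 154.2 × 2.12 × 5.6 = 1831 J
q2 (melt at 0 °C): 154.2 × 337.0 = 51965 J
q3 (heat water 0.0→100.0 °C): 154.2 × 4.17 × 100.0 = 64301 J
q4 (vaporize at 100 °C): 154.2 × 2252.0 = 347258 J
q5 (heat steam 100.0→144.0 °C): 154.2 × 2.02 × 44.0 = 13705 J
Total: 1831 + 51965 + 64301 + 347258 + 13705 = 479060 J = 479 kJ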